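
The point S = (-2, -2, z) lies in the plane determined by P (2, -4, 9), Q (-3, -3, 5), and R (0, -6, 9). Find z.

A normal to the plane is n = PQ × PR = (-8, 8, 12).
S lies in the plane iff n · PS = 0.
This gives (12)z + (-60) = 0, so z = 5.

5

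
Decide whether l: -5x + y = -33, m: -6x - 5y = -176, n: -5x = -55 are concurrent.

Lines aᵢx + bᵢy = cᵢ with pairwise distinct directions are concurrent exactly when det[aᵢ bᵢ cᵢ] = 0.
Here the determinant is 0.
It vanishes, so the lines are concurrent at (11, 22).

Yes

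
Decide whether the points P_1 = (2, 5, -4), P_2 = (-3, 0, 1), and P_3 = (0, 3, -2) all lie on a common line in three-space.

Yes

P_1P_2 = (-5, -5, 5), P_1P_3 = (-2, -2, 2).
P_1P_2 × P_1P_3 = (0, 0, 0).
The cross product vanishes, so the three points are collinear.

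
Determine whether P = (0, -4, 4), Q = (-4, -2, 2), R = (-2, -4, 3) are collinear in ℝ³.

No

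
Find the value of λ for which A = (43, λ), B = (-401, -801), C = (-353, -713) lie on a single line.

13

The three points are collinear iff det[AB; AC] = 0.
This determinant is linear in λ: (48)λ + (-624) = 0, so λ = 13.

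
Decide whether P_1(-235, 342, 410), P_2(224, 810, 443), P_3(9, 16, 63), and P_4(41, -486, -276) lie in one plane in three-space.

With P_1 as base: P_1P_2 = (459, 468, 33), P_1P_3 = (244, -326, -347), P_1P_4 = (276, -828, -686).
P_1P_3 × P_1P_4 = (-63680, 71612, -112056).
P_1P_2 · (P_1P_3 × P_1P_4) = 587448.
Since 587448 ≠ 0, the four points are not coplanar.

No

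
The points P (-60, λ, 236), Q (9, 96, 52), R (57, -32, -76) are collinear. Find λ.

Collinearity requires PQ × PR = 0; each component is linear in λ.
The x-component gives (128)λ + (-35840) = 0, so λ = 280.
The remaining components then also vanish.

280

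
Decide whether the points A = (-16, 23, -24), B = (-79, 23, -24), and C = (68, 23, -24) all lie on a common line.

AB = (-63, 0, 0), AC = (84, 0, 0).
AB × AC = (0, 0, 0).
The cross product vanishes, so the three points are collinear.

Yes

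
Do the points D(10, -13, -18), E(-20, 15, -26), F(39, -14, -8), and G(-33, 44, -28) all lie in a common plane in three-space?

A normal to the plane through D, E, F is n = DE × DF = (272, 68, -782).
The plane has equation n·P = 15912. For G: n·G = 15912.
Equal, so G lies in the plane and all four are coplanar.

Yes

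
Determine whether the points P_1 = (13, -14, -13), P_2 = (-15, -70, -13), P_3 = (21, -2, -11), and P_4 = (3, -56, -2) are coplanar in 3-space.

A normal to the plane through P_1, P_2, P_3 is n = P_1P_2 × P_1P_3 = (-112, 56, 112).
The plane has equation n·P = -3696. For P_4: n·P_4 = -3696.
Equal, so P_4 lies in the plane and all four are coplanar.

Yes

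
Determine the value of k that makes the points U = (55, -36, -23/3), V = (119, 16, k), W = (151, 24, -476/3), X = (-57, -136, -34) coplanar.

Normal to plane UWX: n = (-16680, 19440, -2880); plane equation n·P = -1595160.
Requiring n·V = -1595160: (-2880)k + (-1673880) = -1595160.
So k = -82/3.

-82/3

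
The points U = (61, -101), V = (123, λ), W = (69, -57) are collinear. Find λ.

240

The three points are collinear iff det[UV; UW] = 0.
This determinant is linear in λ: (-8)λ + (1920) = 0, so λ = 240.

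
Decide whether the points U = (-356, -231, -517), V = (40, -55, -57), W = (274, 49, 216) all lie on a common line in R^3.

UV = (396, 176, 460), UW = (630, 280, 733).
UV × UW = (208, -468, 0).
The cross product is nonzero, so the points do not lie on one line.

No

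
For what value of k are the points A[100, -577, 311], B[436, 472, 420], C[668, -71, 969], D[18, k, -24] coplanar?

Normal to plane ABC: n = (635088, -159176, -425816); plane equation n·P = 22924576.
Requiring n·D = 22924576: (-159176)k + (21651168) = 22924576.
So k = -8.

-8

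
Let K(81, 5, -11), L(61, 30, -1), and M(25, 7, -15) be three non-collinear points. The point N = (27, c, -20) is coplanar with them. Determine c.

A normal to the plane is n = KL × KM = (-120, -640, 1360).
N lies in the plane iff n · KN = 0.
This gives (-640)c + (-2560) = 0, so c = -4.

-4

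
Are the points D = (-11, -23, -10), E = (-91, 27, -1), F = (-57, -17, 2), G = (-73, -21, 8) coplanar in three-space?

A normal to the plane through D, E, F is n = DE × DF = (546, 546, 1820).
The plane has equation n·P = -36764. For G: n·G = -36764.
Equal, so G lies in the plane and all four are coplanar.

Yes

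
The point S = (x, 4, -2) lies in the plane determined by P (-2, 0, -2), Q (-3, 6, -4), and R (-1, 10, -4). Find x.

0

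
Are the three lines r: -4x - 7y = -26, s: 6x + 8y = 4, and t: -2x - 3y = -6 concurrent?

Intersecting r and s: solving the 2×2 system gives (x, y) = (-18, 14).
Substitute into t: (-2)(-18) + (-3)(14) = -6.
This equals -6, so (-18, 14) lies on all three lines and they are concurrent.

Yes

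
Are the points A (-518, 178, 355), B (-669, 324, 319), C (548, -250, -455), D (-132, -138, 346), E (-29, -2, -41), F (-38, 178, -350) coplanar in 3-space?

No

The plane through A, B, C has normal n = AB × AC = (-133668, -160686, -91008) and equation n·P = 8330076.
Checking the remaining points: n·D = 8330076, n·E = 7929072, n·F = 8330076.
Since n·E = 7929072 ≠ 8330076, E is off the plane and the points are not all coplanar.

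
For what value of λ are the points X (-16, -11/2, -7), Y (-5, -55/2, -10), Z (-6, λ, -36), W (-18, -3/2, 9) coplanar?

The points are coplanar iff XY · (XZ × XW) = 0.
Expanding, this is linear in λ: (170)λ + (4335) = 0.
So λ = -51/2.

-51/2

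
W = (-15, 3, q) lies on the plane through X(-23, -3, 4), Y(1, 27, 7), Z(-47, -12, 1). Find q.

The plane through X, Y, Z has equation −63x + 504z = 3465.
Substituting W: (504)q + (945) = 3465, so q = 5.

5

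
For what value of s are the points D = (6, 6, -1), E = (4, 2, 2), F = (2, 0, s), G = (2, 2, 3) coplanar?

4

Normal to plane DEG: n = (-4, -4, -8); plane equation n·P = -40.
Requiring n·F = -40: (-8)s + (-8) = -40.
So s = 4.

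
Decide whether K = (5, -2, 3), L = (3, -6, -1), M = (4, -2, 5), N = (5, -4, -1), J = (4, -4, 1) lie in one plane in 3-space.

The plane through K, L, M has normal n = KL × KM = (-8, 8, -4) and equation n·P = -68.
Checking the remaining points: n·N = -68, n·J = -68.
All equal -68, so all 5 points lie in one plane.

Yes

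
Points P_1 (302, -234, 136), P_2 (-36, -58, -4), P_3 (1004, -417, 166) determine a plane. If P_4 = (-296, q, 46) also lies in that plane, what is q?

Coplanarity requires P_1P_2 · (P_1P_3 × P_1P_4) = 0.
P_1P_2 = (-338, 176, -140), P_1P_3 = (702, -183, 30); the triple product is linear in q with coefficient -88140 and constant term -2908620.
Setting it to zero: q = -33.

-33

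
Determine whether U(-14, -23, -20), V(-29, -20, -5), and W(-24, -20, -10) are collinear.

UV = (-15, 3, 15), UW = (-10, 3, 10).
Comparing components 2 and 3: (3)(10) − (15)(3) = -15 ≠ 0, so UV and UW are not parallel and the points are not collinear.

No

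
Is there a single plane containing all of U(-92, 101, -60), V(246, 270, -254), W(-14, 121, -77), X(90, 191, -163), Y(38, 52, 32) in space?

The plane through U, V, W has normal n = UV × UW = (1007, -9386, -6422) and equation n·P = -655310.
Checking the remaining points: n·X = -655310, n·Y = -655310.
All equal -655310, so all 5 points lie in one plane.

Yes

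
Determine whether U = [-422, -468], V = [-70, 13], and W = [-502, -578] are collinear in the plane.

UV = (352, 481), UW = (-80, -110).
Twice the signed area of △UVW is (352)(-110) − (481)(-80) = -240.
The area is nonzero, so the three points are not collinear.

No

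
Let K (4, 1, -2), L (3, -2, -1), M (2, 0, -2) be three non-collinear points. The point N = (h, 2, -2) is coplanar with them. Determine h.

Coplanarity requires KL · (KM × KN) = 0.
KL = (-1, -3, 1), KM = (-2, -1, 0); the triple product is linear in h with coefficient 1 and constant term -6.
Setting it to zero: h = 6.

6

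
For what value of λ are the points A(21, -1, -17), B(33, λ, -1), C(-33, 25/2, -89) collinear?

Direction AC = (-54, 27/2, -72). From the x-coordinate of B, the parameter along the line is τ = (33 − 21)/(-54) = -2/9.
Then λ = (-1) + (-2/9)·(27/2) = -4.

-4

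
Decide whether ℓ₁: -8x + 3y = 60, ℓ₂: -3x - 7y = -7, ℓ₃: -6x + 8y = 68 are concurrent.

No

Intersecting ℓ₁ and ℓ₂: solving the 2×2 system gives (x, y) = (-399/65, 236/65).
Substitute into ℓ₃: (-6)(-399/65) + (8)(236/65) = 4282/65.
But ℓ₃ requires 68 ≠ 4282/65, so the three lines have no common point.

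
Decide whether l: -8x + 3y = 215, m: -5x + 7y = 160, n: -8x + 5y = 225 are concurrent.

Intersecting l and m: solving the 2×2 system gives (x, y) = (-25, 5).
Substitute into n: (-8)(-25) + (5)(5) = 225.
This equals 225, so (-25, 5) lies on all three lines and they are concurrent.

Yes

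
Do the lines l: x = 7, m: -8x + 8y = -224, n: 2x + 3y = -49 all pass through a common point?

The three lines meet at one point iff the augmented coefficient matrix [aᵢ bᵢ cᵢ] has rank < 3, i.e. its determinant vanishes.
Here the determinant is 0.
It vanishes, so the lines are concurrent at (7, -21).

Yes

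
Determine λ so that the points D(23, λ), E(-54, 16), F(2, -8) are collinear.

The three points are collinear iff det[DE; DF] = 0.
This determinant is linear in λ: (56)λ + (952) = 0, so λ = -17.

-17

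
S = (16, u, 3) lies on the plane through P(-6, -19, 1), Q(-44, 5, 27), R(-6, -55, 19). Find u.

-67

A normal to the plane is n = PQ × PR = (1368, 684, 1368).
S lies in the plane iff n · PS = 0.
This gives (684)u + (45828) = 0, so u = -67.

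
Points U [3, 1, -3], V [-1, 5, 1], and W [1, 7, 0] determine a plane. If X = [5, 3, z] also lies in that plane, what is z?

A normal to the plane is n = UV × UW = (-12, 4, -16).
X lies in the plane iff n · UX = 0.
This gives (-16)z + (-64) = 0, so z = -4.

-4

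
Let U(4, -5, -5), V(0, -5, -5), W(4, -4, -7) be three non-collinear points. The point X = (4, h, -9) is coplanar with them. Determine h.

Coplanarity requires UV · (UW × UX) = 0.
UV = (-4, 0, 0), UW = (0, 1, -2); the triple product is linear in h with coefficient -8 and constant term -24.
Setting it to zero: h = -3.

-3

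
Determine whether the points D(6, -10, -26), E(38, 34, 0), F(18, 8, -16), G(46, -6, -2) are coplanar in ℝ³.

A normal to the plane through D, E, F is n = DE × DF = (-28, -8, 48).
The plane has equation n·P = -1336. For G: n·G = -1336.
Equal, so G lies in the plane and all four are coplanar.

Yes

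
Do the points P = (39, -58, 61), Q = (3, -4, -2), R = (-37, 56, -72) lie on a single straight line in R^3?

PQ = (-36, 54, -63), PR = (-76, 114, -133).
PQ × PR = (0, 0, 0).
The cross product vanishes, so the three points are collinear.

Yes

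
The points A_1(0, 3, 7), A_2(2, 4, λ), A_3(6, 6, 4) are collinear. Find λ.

6

Collinearity requires A_1A_2 × A_1A_3 = 0; each component is linear in λ.
The x-component gives (-3)λ + (18) = 0, so λ = 6.
The remaining components then also vanish.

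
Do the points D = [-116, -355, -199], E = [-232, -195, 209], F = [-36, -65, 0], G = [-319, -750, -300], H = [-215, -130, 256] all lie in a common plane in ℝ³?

No

The plane through D, E, F has normal n = DE × DF = (-86480, 55724, -46440) and equation n·P = -508780.
Checking the remaining points: n·G = -273880, n·H = -539560.
Since n·G = -273880 ≠ -508780, G is off the plane and the points are not all coplanar.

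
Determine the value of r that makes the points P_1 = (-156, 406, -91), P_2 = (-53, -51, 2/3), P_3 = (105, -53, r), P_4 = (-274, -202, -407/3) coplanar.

Normal to plane P_1P_2P_4: n = (76146, -6216, -116550); plane equation n·P = -3796422.
Requiring n·P_3 = -3796422: (-116550)r + (8324778) = -3796422.
So r = 104.

104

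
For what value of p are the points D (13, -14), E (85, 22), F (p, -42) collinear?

Collinearity: (F − D) must be parallel to (E − D) = (72, 36).
Cross-multiplying the components: (p − 13)·(36) = (-28)·(72).
Solving gives p = -43.

-43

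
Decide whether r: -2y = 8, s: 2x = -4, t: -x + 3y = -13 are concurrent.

No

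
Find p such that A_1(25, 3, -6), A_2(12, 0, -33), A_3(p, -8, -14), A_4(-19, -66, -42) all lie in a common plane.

The points are coplanar iff A_1A_2 · (A_1A_3 × A_1A_4) = 0.
Expanding, this is linear in p: (1755)p + (-29835) = 0.
So p = 17.

17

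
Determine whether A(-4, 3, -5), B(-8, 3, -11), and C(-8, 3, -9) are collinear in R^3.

No

AB = (-4, 0, -6), AC = (-4, 0, -4).
AB × AC = (0, 8, 0).
The cross product is nonzero, so the points do not lie on one line.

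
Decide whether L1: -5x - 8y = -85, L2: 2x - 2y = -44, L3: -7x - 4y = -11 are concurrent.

Intersecting L1 and L2: solving the 2×2 system gives (x, y) = (-7, 15).
Substitute into L3: (-7)(-7) + (-4)(15) = -11.
This equals -11, so (-7, 15) lies on all three lines and they are concurrent.

Yes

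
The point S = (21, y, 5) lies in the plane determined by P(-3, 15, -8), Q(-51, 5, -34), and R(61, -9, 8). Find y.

20

The plane through P, Q, R has equation −784x − 896y + 1792z = -25424.
Substituting S: (-896)y + (-7504) = -25424, so y = 20.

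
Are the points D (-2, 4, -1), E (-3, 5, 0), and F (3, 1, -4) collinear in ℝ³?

No

DE = (-1, 1, 1), DF = (5, -3, -3).
DE × DF = (0, 2, -2).
The cross product is nonzero, so the points do not lie on one line.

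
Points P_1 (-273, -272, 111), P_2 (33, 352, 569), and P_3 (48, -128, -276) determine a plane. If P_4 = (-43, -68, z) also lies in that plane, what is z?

Coplanarity requires P_1P_2 · (P_1P_3 × P_1P_4) = 0.
P_1P_2 = (306, 624, 458), P_1P_3 = (321, 144, -387); the triple product is linear in z with coefficient -156240 and constant term 781200.
Setting it to zero: z = 5.

5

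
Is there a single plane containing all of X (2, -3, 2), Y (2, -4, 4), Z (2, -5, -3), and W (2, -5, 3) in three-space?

Yes

With X as base: XY = (0, -1, 2), XZ = (0, -2, -5), XW = (0, -2, 1).
XZ × XW = (-12, 0, 0).
XY · (XZ × XW) = 0.
The scalar triple product vanishes, so the four points are coplanar.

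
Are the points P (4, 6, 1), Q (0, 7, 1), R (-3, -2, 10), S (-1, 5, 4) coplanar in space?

No

A normal to the plane through P, Q, R is n = PQ × PR = (9, 36, 39).
The plane has equation n·X = 291. For S: n·S = 327.
327 ≠ 291, so S is off the plane.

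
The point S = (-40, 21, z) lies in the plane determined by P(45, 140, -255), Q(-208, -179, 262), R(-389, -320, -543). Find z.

The plane through P, Q, R has equation 329692x − 297242y − 22066z = -21150910.
Substituting S: (-22066)z + (-19429762) = -21150910, so z = 78.

78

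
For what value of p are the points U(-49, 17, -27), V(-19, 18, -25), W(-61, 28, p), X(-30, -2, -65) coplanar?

-5

Coplanarity ⇔ det[UV; UW; UX] = 0.
Expanding, this is linear in p: (589)p + (2945) = 0.
So p = -5.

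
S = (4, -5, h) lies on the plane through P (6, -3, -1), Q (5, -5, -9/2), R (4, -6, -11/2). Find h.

-3

The plane through P, Q, R has equation −(3/2)x + (5/2)y − 1z = -31/2.
Substituting S: (-1)h + (-37/2) = -31/2, so h = -3.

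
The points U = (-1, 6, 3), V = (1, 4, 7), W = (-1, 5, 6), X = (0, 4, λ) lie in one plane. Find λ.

8

Coplanarity ⇔ det[UV; UW; UX] = 0.
Expanding, this is linear in λ: (-2)λ + (16) = 0.
So λ = 8.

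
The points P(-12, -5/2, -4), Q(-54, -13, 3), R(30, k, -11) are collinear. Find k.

8

Collinearity requires PQ × PR = 0; each component is linear in k.
The x-component gives (-7)k + (56) = 0, so k = 8.
The remaining components then also vanish.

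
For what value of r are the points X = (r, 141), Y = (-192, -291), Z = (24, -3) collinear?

132

The three points are collinear iff det[XY; XZ] = 0.
This determinant is linear in r: (-288)r + (38016) = 0, so r = 132.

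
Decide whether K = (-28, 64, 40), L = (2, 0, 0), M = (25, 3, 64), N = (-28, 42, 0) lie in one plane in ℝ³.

Yes

The four points are coplanar iff the 3×3 determinant with rows KL, KM, KN is zero.
Rows: (30, -64, -40), (53, -61, 24), (0, -22, -40).
Expanding along the first row: (30)(2968) − (-64)(-2120) + (-40)(-1166) = 0.
Zero determinant ⇒ coplanar.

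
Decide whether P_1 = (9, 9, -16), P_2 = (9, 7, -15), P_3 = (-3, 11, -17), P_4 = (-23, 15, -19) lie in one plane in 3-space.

A normal to the plane through P_1, P_2, P_3 is n = P_1P_2 × P_1P_3 = (0, -12, -24).
The plane has equation n·P = 276. For P_4: n·P_4 = 276.
Equal, so P_4 lies in the plane and all four are coplanar.

Yes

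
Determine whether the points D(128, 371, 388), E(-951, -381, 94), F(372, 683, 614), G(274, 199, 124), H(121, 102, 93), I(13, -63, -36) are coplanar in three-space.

No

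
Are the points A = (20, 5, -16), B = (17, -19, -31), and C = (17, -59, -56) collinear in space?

AB = (-3, -24, -15), AC = (-3, -64, -40).
Comparing components 3 and 1: (-15)(-3) − (-3)(-40) = -75 ≠ 0, so AB and AC are not parallel and the points are not collinear.

No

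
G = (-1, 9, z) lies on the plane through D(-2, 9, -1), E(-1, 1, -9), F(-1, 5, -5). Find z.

Coplanarity requires DE · (DF × DG) = 0.
DE = (1, -8, -8), DF = (1, -4, -4); the triple product is linear in z with coefficient 4 and constant term 4.
Setting it to zero: z = -1.

-1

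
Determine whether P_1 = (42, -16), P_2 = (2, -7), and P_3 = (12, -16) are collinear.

No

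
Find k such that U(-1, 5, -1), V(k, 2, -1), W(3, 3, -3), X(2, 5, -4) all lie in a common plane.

2

Normal to plane UWX: n = (6, 6, 6); plane equation n·P = 18.
Requiring n·V = 18: (6)k + (6) = 18.
So k = 2.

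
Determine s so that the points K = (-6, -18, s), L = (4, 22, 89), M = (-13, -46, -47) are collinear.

9

Collinearity requires KL × KM = 0; each component is linear in s.
The x-component gives (-68)s + (612) = 0, so s = 9.
The remaining components then also vanish.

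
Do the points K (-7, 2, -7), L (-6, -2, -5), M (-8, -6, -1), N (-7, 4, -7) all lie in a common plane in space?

No

A normal to the plane through K, L, M is n = KL × KM = (-8, -8, -12).
The plane has equation n·P = 124. For N: n·N = 108.
108 ≠ 124, so N is off the plane.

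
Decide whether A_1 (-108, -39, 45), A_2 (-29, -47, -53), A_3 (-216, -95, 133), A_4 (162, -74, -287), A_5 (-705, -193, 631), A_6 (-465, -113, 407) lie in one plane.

The plane through A_1, A_2, A_3 has normal n = A_1A_2 × A_1A_3 = (-6192, 3632, -5288) and equation n·P = 289128.
Checking the remaining points: n·A_4 = 245784, n·A_5 = 327656, n·A_6 = 316648.
Since n·A_4 = 245784 ≠ 289128, A_4 is off the plane and the points are not all coplanar.

No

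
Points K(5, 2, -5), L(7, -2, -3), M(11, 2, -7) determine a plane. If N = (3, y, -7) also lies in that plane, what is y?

6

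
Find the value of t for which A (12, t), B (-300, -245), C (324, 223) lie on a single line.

Collinearity: (A − B) must be parallel to (C − B) = (624, 468).
Cross-multiplying the components: (t − (-245))·(624) = (312)·(468).
Solving gives t = -11.

-11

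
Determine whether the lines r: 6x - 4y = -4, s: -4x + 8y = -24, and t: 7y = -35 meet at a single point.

Yes

Lines aᵢx + bᵢy = cᵢ with pairwise distinct directions are concurrent exactly when det[aᵢ bᵢ cᵢ] = 0.
Here the determinant is 0.
It vanishes, so the lines are concurrent at (-4, -5).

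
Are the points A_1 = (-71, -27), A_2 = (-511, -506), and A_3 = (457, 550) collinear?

No

A_1A_2 = (-440, -479), A_1A_3 = (528, 577).
det[A_1A_2; A_1A_3] = (-440)(577) − (-479)(528) = -968.
The determinant is nonzero, so they are not collinear.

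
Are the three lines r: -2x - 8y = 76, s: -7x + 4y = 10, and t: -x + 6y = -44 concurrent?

No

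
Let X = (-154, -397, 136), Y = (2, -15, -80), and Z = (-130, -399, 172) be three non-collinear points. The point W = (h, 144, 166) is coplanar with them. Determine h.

306

Coplanarity requires XY · (XZ × XW) = 0.
XY = (156, 382, -216), XZ = (24, -2, 36); the triple product is linear in h with coefficient 13320 and constant term -4075920.
Setting it to zero: h = 306.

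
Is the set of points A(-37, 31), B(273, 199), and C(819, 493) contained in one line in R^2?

No

AB = (310, 168), AC = (856, 462).
det[AB; AC] = (310)(462) − (168)(856) = -588.
The determinant is nonzero, so they are not collinear.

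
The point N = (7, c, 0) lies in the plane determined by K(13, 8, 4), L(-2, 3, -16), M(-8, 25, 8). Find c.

Coplanarity requires KL · (KM × KN) = 0.
KL = (-15, -5, -20), KM = (-21, 17, 4); the triple product is linear in c with coefficient 480 and constant term -4320.
Setting it to zero: c = 9.

9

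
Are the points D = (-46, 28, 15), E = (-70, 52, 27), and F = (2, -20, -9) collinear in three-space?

Yes

DE = (-24, 24, 12), DF = (48, -48, -24).
Each component of DF is -2 times the corresponding component of DE, so DF = -2·DE and the points are collinear.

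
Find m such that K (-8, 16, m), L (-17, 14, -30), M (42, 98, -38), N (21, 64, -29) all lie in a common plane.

The points are coplanar iff KL · (KM × KN) = 0.
Expanding, this is linear in m: (242)m + (3630) = 0.
So m = -15.

-15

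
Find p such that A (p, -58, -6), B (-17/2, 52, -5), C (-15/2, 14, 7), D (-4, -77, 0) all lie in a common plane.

-9/2

The points are coplanar iff AB · (AC × AD) = 0.
Expanding, this is linear in p: (-1358)p + (-6111) = 0.
So p = -9/2.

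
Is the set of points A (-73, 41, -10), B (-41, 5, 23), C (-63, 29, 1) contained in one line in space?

No

AB = (32, -36, 33), AC = (10, -12, 11).
AB × AC = (0, -22, -24).
The cross product is nonzero, so the points do not lie on one line.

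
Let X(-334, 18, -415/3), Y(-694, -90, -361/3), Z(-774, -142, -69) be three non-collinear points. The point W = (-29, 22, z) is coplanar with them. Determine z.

-17/3

The plane through X, Y, Z has equation −4608x + 17040y + 10080z = 451392.
Substituting W: (10080)z + (508512) = 451392, so z = -17/3.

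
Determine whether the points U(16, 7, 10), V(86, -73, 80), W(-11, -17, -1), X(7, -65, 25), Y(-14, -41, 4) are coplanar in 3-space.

The plane through U, V, W has normal n = UV × UW = (2560, -1120, -3840) and equation n·P = -5280.
Checking the remaining points: n·X = -5280, n·Y = -5280.
All equal -5280, so all 5 points lie in one plane.

Yes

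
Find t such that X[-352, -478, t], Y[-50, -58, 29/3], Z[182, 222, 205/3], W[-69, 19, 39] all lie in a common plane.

-257/3

The points are coplanar iff XY · (XZ × XW) = 0.
Expanding, this is linear in t: (-23184)t + (-1986096) = 0.
So t = -257/3.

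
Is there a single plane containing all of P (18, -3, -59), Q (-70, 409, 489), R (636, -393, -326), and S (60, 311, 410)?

Yes

With P as base: PQ = (-88, 412, 548), PR = (618, -390, -267), PS = (42, 314, 469).
PR × PS = (-99072, -301056, 210432).
PQ · (PR × PS) = 0.
The scalar triple product vanishes, so the four points are coplanar.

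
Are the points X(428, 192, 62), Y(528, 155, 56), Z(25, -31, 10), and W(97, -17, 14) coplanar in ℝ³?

Yes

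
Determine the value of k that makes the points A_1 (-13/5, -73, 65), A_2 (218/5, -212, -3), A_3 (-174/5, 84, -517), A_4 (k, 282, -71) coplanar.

Normal to plane A_1A_2A_3: n = (91574, 29078, 13888/5); plane equation n·P = -10901212/5.
Requiring n·A_4 = -10901212/5: (91574)k + (40013932/5) = -10901212/5.
So k = -556/5.

-556/5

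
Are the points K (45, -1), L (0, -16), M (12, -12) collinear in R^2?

Yes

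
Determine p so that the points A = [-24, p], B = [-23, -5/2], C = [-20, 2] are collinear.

Collinearity: (A − B) must be parallel to (C − B) = (3, 9/2).
Cross-multiplying the components: (p − (-5/2))·(3) = (-1)·(9/2).
Solving gives p = -4.

-4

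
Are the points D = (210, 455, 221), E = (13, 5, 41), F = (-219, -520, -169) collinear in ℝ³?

DE = (-197, -450, -180), DF = (-429, -975, -390).
Comparing components 3 and 1: (-180)(-429) − (-197)(-390) = 390 ≠ 0, so DE and DF are not parallel and the points are not collinear.

No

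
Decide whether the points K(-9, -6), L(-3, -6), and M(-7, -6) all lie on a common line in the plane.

KL = (6, 0), KM = (2, 0).
Twice the signed area of △KLM is (6)(0) − (0)(2) = 0.
The triangle is degenerate (zero area), so the points are collinear.

Yes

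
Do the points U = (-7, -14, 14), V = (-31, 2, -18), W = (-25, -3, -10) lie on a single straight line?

UV = (-24, 16, -32), UW = (-18, 11, -24).
Comparing components 2 and 3: (16)(-24) − (-32)(11) = -32 ≠ 0, so UV and UW are not parallel and the points are not collinear.

No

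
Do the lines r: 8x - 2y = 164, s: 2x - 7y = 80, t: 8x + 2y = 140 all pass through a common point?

The three lines meet at one point iff the augmented coefficient matrix [aᵢ bᵢ cᵢ] has rank < 3, i.e. its determinant vanishes.
Here the determinant is 0.
It vanishes, so the lines are concurrent at (19, -6).

Yes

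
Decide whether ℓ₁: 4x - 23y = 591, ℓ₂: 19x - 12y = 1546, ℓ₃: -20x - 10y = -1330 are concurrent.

No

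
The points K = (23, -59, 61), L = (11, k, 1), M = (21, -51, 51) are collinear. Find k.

Direction KM = (-2, 8, -10). From the x-coordinate of L, the parameter along the line is τ = (11 − 23)/(-2) = 6.
Then k = (-59) + 6·(8) = -11.

-11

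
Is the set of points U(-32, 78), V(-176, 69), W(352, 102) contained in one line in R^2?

Yes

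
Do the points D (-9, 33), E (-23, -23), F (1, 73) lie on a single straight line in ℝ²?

DE = (-14, -56), DF = (10, 40).
Checking proportionality: DF = -5/7·DE, so the vectors are parallel and the points are collinear.

Yes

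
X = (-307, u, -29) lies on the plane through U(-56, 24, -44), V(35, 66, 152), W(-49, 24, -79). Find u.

-56

A normal to the plane is n = UV × UW = (-1470, 4557, -294).
X lies in the plane iff n · UX = 0.
This gives (4557)u + (255192) = 0, so u = -56.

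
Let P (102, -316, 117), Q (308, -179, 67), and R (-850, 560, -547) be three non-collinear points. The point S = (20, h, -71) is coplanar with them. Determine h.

The plane through P, Q, R has equation −47168x + 184384y + 310880z = -26703520.
Substituting S: (184384)h + (-23015840) = -26703520, so h = -20.

-20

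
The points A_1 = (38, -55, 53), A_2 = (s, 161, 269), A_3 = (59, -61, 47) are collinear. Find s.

Collinearity requires A_1A_2 × A_1A_3 = 0; each component is linear in s.
The y-component gives (6)s + (4308) = 0, so s = -718.
The remaining components then also vanish.

-718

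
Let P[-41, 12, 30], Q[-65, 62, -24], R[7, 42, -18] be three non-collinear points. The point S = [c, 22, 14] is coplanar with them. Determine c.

-25

A normal to the plane is n = PQ × PR = (-780, -3744, -3120).
S lies in the plane iff n · PS = 0.
This gives (-780)c + (-19500) = 0, so c = -25.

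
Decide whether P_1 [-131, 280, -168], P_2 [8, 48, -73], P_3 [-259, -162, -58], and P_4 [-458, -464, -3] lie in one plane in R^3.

Yes

With P_1 as base: P_1P_2 = (139, -232, 95), P_1P_3 = (-128, -442, 110), P_1P_4 = (-327, -744, 165).
P_1P_3 × P_1P_4 = (8910, -14850, -49302).
P_1P_2 · (P_1P_3 × P_1P_4) = 0.
The scalar triple product vanishes, so the four points are coplanar.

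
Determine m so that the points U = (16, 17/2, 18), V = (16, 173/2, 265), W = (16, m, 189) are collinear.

125/2

Collinearity requires UV × UW = 0; each component is linear in m.
The x-component gives (-247)m + (30875/2) = 0, so m = 125/2.
The remaining components then also vanish.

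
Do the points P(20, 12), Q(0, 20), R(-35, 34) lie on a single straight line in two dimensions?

Yes

PQ = (-20, 8), PR = (-55, 22).
Twice the signed area of △PQR is (-20)(22) − (8)(-55) = 0.
The triangle is degenerate (zero area), so the points are collinear.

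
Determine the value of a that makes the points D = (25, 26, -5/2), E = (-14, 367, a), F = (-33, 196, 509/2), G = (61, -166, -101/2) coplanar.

Coplanarity ⇔ det[DE; DF; DG] = 0.
Expanding, this is linear in a: (5016)a + (611952) = 0.
So a = -122.

-122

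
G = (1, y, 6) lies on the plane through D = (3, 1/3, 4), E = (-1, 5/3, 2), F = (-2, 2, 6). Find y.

1

Coplanarity requires DE · (DF × DG) = 0.
DE = (-4, 4/3, -2), DF = (-5, 5/3, 2); the triple product is linear in y with coefficient 18 and constant term -18.
Setting it to zero: y = 1.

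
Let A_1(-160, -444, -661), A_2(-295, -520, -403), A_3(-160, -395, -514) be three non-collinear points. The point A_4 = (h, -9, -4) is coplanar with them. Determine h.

20

A normal to the plane is n = A_1A_2 × A_1A_3 = (-23814, 19845, -6615).
A_4 lies in the plane iff n · A_1A_4 = 0.
This gives (-23814)h + (476280) = 0, so h = 20.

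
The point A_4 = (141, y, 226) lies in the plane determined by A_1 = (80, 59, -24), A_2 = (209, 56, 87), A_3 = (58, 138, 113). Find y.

157

Coplanarity requires A_1A_2 · (A_1A_3 × A_1A_4) = 0.
A_1A_2 = (129, -3, 111), A_1A_3 = (-22, 79, 137); the triple product is linear in y with coefficient -20115 and constant term 3158055.
Setting it to zero: y = 157.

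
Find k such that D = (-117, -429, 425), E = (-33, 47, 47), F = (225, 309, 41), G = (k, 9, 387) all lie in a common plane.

The points are coplanar iff DE · (DF × DG) = 0.
Expanding, this is linear in k: (96180)k + (-27411300) = 0.
So k = 285.

285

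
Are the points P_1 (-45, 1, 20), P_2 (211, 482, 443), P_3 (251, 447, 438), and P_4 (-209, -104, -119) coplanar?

No

A normal to the plane through P_1, P_2, P_3 is n = P_1P_2 × P_1P_3 = (12400, 18200, -28200).
The plane has equation n·P = -1103800. For P_4: n·P_4 = -1128600.
-1128600 ≠ -1103800, so P_4 is off the plane.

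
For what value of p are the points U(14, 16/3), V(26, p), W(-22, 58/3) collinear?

2/3

The three points are collinear iff det[UV; UW] = 0.
This determinant is linear in p: (36)p + (-24) = 0, so p = 2/3.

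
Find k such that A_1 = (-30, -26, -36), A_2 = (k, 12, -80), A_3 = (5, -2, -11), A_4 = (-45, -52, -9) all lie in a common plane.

The points are coplanar iff A_1A_2 · (A_1A_3 × A_1A_4) = 0.
Expanding, this is linear in k: (1298)k + (12980) = 0.
So k = -10.

-10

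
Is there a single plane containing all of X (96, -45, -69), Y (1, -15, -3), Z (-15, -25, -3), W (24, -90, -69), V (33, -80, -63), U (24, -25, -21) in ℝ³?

The plane through X, Y, Z has normal n = XY × XZ = (660, -1056, 1430) and equation n·P = 12210.
Checking the remaining points: n·W = 12210, n·V = 16170, n·U = 12210.
Since n·V = 16170 ≠ 12210, V is off the plane and the points are not all coplanar.

No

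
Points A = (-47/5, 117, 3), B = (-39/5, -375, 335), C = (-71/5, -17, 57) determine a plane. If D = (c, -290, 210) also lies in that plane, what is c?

A normal to the plane is n = AB × AC = (17920, -1680, -2576).
D lies in the plane iff n · AD = 0.
This gives (17920)c + (318976) = 0, so c = -89/5.

-89/5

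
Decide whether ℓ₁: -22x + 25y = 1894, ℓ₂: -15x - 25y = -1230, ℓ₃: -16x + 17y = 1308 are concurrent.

No

The three lines meet at one point iff the augmented coefficient matrix [aᵢ bᵢ cᵢ] has rank < 3, i.e. its determinant vanishes.
Here the determinant is 1310.
Nonzero, so no common point exists.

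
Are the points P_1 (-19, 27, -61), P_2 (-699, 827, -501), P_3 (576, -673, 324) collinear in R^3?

Yes

P_1P_2 = (-680, 800, -440), P_1P_3 = (595, -700, 385).
P_1P_2 × P_1P_3 = (0, 0, 0).
The cross product vanishes, so the three points are collinear.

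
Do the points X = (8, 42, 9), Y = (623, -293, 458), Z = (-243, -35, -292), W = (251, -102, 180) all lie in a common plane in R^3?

The four points are coplanar iff the 3×3 determinant with rows XY, XZ, XW is zero.
Rows: (615, -335, 449), (-251, -77, -301), (243, -144, 171).
Expanding along the first row: (615)(-56511) − (-335)(30222) + (449)(54855) = 0.
Zero determinant ⇒ coplanar.

Yes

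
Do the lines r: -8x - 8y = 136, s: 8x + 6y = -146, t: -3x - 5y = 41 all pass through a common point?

The three lines meet at one point iff the augmented coefficient matrix [aᵢ bᵢ cᵢ] has rank < 3, i.e. its determinant vanishes.
Here the determinant is 0.
It vanishes, so the lines are concurrent at (-22, 5).

Yes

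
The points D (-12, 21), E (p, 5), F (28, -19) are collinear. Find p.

Collinearity: (E − D) must be parallel to (F − D) = (40, -40).
Cross-multiplying the components: (p − (-12))·(-40) = (-16)·(40).
Solving gives p = 4.

4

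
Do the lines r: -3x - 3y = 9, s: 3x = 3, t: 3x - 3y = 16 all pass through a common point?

No

Lines aᵢx + bᵢy = cᵢ with pairwise distinct directions are concurrent exactly when det[aᵢ bᵢ cᵢ] = 0.
Here the determinant is 9.
Nonzero, so no common point exists.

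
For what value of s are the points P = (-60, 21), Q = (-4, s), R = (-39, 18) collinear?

13

Collinearity: (Q − P) must be parallel to (R − P) = (21, -3).
Cross-multiplying the components: (s − 21)·(21) = (56)·(-3).
Solving gives s = 13.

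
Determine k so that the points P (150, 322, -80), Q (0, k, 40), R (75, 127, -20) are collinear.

Direction PR = (-75, -195, 60). From the x-coordinate of Q, the parameter along the line is τ = (0 − 150)/(-75) = 2.
Then k = 322 + 2·(-195) = -68.

-68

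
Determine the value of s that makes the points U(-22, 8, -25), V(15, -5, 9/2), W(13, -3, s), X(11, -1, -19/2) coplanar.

Coplanarity ⇔ det[UV; UW; UX] = 0.
Expanding, this is linear in s: (-96)s + (-240) = 0.
So s = -5/2.

-5/2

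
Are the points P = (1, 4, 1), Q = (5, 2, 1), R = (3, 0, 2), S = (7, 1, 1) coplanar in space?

Yes

The four points are coplanar iff the 3×3 determinant with rows PQ, PR, PS is zero.
Rows: (4, -2, 0), (2, -4, 1), (6, -3, 0).
Expanding along the first row: (4)(3) − (-2)(-6) + (0)(18) = 0.
Zero determinant ⇒ coplanar.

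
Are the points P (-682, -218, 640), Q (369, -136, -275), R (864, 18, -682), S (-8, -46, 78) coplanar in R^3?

Yes

With P as base: PQ = (1051, 82, -915), PR = (1546, 236, -1322), PS = (674, 172, -562).
PR × PS = (94752, -22176, 106848).
PQ · (PR × PS) = 0.
The scalar triple product vanishes, so the four points are coplanar.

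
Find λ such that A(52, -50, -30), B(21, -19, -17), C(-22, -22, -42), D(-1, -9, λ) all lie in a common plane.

-19

Normal to plane ABC: n = (-736, -1334, 1426); plane equation n·P = -14352.
Requiring n·D = -14352: (1426)λ + (12742) = -14352.
So λ = -19.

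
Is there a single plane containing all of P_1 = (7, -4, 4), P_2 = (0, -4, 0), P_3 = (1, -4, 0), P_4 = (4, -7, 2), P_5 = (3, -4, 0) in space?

No

The plane through P_1, P_2, P_3 has normal n = P_1P_2 × P_1P_3 = (0, -4, 0) and equation n·P = 16.
Checking the remaining points: n·P_4 = 28, n·P_5 = 16.
Since n·P_4 = 28 ≠ 16, P_4 is off the plane and the points are not all coplanar.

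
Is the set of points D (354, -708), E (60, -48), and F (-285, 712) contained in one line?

No

DE = (-294, 660), DF = (-639, 1420).
Twice the signed area of △DEF is (-294)(1420) − (660)(-639) = 4260.
The area is nonzero, so the three points are not collinear.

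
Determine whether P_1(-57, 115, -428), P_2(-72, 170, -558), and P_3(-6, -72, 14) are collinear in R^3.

Yes

P_1P_2 = (-15, 55, -130), P_1P_3 = (51, -187, 442).
P_1P_2 × P_1P_3 = (0, 0, 0).
The cross product vanishes, so the three points are collinear.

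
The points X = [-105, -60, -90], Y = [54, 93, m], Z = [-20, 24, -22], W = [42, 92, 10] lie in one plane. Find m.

48

Coplanarity ⇔ det[XY; XZ; XW] = 0.
Expanding, this is linear in m: (572)m + (-27456) = 0.
So m = 48.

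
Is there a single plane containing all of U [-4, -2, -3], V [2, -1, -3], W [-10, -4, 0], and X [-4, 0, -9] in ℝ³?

Yes

With U as base: UV = (6, 1, 0), UW = (-6, -2, 3), UX = (0, 2, -6).
UW × UX = (6, -36, -12).
UV · (UW × UX) = 0.
The scalar triple product vanishes, so the four points are coplanar.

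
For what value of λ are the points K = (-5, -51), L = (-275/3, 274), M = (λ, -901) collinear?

Collinearity: (M − K) must be parallel to (L − K) = (-260/3, 325).
Cross-multiplying the components: (λ − (-5))·(325) = (-850)·(-260/3).
Solving gives λ = 665/3.

665/3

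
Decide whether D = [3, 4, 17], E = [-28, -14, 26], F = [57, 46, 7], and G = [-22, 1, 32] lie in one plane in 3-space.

No

With D as base: DE = (-31, -18, 9), DF = (54, 42, -10), DG = (-25, -3, 15).
DF × DG = (600, -560, 888).
DE · (DF × DG) = -528.
Since -528 ≠ 0, the four points are not coplanar.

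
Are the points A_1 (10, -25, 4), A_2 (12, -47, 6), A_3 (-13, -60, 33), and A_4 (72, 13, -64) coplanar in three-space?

The four points are coplanar iff the 3×3 determinant with rows A_1A_2, A_1A_3, A_1A_4 is zero.
Rows: (2, -22, 2), (-23, -35, 29), (62, 38, -68).
Expanding along the first row: (2)(1278) − (-22)(-234) + (2)(1296) = 0.
Zero determinant ⇒ coplanar.

Yes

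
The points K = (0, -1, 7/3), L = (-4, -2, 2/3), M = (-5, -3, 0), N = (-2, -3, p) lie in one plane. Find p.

1

The points are coplanar iff KL · (KM × KN) = 0.
Expanding, this is linear in p: (3)p + (-3) = 0.
So p = 1.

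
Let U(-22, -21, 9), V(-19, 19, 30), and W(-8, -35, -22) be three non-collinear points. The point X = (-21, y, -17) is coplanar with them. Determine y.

-59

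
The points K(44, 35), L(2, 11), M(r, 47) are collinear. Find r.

65

Collinearity: (M − K) must be parallel to (L − K) = (-42, -24).
Cross-multiplying the components: (r − 44)·(-24) = (12)·(-42).
Solving gives r = 65.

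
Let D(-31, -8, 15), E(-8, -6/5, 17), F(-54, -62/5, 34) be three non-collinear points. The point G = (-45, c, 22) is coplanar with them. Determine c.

-56/5

The plane through D, E, F has equation 138x − 483y + (276/5)z = 414.
Substituting G: (-483)c + (-24978/5) = 414, so c = -56/5.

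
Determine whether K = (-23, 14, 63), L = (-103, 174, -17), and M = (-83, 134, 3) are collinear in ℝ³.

KL = (-80, 160, -80), KM = (-60, 120, -60).
KL × KM = (0, 0, 0).
The cross product vanishes, so the three points are collinear.

Yes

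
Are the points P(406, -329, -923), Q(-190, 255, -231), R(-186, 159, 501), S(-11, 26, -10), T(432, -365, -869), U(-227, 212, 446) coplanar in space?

Yes

The plane through P, Q, R has normal n = PQ × PR = (493920, 439040, 54880) and equation n·X = 5433120.
Checking the remaining points: n·S = 5433120, n·T = 5433120, n·U = 5433120.
All equal 5433120, so all 6 points lie in one plane.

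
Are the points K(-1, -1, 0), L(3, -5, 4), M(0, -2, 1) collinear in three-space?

Yes

KL = (4, -4, 4), KM = (1, -1, 1).
Each component of KM is 1/4 times the corresponding component of KL, so KM = 1/4·KL and the points are collinear.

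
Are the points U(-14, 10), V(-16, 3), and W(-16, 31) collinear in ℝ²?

No

UV = (-2, -7), UW = (-2, 21).
Twice the signed area of △UVW is (-2)(21) − (-7)(-2) = -56.
The area is nonzero, so the three points are not collinear.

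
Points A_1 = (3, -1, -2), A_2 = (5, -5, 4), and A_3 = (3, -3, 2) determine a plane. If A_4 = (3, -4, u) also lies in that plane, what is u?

A normal to the plane is n = A_1A_2 × A_1A_3 = (-4, -8, -4).
A_4 lies in the plane iff n · A_1A_4 = 0.
This gives (-4)u + (16) = 0, so u = 4.

4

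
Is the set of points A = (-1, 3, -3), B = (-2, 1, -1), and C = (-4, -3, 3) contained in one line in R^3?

AB = (-1, -2, 2), AC = (-3, -6, 6).
Each component of AC is 3 times the corresponding component of AB, so AC = 3·AB and the points are collinear.

Yes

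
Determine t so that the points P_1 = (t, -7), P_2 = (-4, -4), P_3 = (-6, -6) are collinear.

-7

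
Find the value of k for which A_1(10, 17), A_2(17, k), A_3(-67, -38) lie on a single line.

22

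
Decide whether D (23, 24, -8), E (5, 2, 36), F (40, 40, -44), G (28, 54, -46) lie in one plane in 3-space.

No

The four points are coplanar iff the 3×3 determinant with rows DE, DF, DG is zero.
Rows: (-18, -22, 44), (17, 16, -36), (5, 30, -38).
Expanding along the first row: (-18)(472) − (-22)(-466) + (44)(430) = 172.
Nonzero ⇒ not coplanar.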